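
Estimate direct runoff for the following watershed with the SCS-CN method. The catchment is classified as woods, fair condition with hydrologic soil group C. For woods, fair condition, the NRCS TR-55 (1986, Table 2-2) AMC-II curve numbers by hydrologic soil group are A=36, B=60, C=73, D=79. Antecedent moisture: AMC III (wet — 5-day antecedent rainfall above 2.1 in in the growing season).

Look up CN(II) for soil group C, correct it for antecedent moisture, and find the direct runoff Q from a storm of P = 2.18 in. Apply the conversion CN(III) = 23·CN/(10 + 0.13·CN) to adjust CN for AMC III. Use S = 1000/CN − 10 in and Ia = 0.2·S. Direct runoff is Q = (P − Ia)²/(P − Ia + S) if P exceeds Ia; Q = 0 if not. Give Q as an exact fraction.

NRCS table: woods, fair condition, soil group C → CN(II) = 73
Adjust CN=73 to AMC III: 23·73/(10 + 0.13·73) → 1679 ÷ (1949/100) = 167900/1949 ≈ 86.147
S = 1000/(167900/1949) − 10 = 2700/1679 in ≈ 1.608 in
Ia = 0.2S: 0.2·1.608 = 0.322 in (exactly 540/1679)
P − Ia = 2.180 − 0.322 = 156011/83950 ≈ 1.858 in (> 0, runoff occurs)
Q: (156011/83950)² ÷ (291011/83950) = 24339432121/24430373450 in (≈ 0.996 in)

Q = 24339432121/24430373450 in ≈ 0.996 in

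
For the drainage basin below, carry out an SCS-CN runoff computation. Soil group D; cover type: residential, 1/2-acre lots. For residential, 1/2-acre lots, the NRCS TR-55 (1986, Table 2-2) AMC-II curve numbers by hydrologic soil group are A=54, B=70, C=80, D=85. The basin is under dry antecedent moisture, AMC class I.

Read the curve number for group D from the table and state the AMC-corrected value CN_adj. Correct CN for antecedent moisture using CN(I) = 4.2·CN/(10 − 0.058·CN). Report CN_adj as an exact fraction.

NRCS table: residential, 1/2-acre lots, soil group D → CN(II) = 85
Dry (AMC I): CN(I) = 4.2·85/(10 − 0.058·85) = 357/(507/100) = 11900/169 ≈ 70.414

CN_adj = 11900/169 ≈ 70.414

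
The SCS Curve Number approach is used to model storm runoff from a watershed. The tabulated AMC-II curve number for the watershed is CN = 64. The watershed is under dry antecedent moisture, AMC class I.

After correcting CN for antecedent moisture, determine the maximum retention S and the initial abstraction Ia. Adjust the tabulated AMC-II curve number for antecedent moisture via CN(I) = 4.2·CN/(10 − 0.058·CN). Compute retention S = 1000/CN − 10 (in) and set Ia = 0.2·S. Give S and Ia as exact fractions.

S = 375/28 in ≈ 13.393 in; Ia = 75/28 in ≈ 2.679 in

Adjust CN=64 to AMC I: 4.2·64/(10 − 0.058·64) → (1344/5) ÷ (786/125) = 5600/131 ≈ 42.748
S = 1000/(5600/131) − 10 = 375/28 in ≈ 13.393 in
Ia = 0.2S: 0.2·13.393 = 2.679 in (exactly 75/28)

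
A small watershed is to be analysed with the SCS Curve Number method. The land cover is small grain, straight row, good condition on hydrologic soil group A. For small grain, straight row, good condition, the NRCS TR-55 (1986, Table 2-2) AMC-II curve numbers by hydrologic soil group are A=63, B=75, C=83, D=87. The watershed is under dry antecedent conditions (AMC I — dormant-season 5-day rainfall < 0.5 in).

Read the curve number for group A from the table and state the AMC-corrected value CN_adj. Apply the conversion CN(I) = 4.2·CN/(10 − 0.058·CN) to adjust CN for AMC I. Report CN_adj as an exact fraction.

CN_adj = 132300/3173 ≈ 41.696

NRCS table: small grain, straight row, good condition, soil group A → CN(II) = 63
Dry (AMC I): CN(I) = 4.2·63/(10 − 0.058·63) = (1323/5)/(3173/500) = 132300/3173 ≈ 41.696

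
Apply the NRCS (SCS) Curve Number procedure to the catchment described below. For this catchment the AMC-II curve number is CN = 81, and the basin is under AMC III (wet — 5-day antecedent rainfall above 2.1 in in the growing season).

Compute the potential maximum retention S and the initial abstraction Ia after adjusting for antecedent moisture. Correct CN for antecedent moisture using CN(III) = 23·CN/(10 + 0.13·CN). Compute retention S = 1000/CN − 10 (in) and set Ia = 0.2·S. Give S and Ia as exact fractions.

S = 1900/1863 in ≈ 1.020 in; Ia = 380/1863 in ≈ 0.204 in

Wet (AMC III): CN(III) = 23·81/(10 + 0.13·81) = 1863/(2053/100) = 186300/2053 ≈ 90.745
Retention S: 1000/CN − 10 with CN=90.745 → S = 1900/1863 ≈ 1.020 in
Ia = 0.2·(1900/1863) = 380/1863 in ≈ 0.204 in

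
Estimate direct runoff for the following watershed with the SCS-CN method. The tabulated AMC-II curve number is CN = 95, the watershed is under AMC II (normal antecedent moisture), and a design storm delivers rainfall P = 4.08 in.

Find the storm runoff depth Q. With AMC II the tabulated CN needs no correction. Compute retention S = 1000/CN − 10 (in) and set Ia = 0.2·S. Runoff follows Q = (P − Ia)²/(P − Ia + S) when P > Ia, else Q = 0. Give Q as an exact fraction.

Average conditions: CN = 95 (no AMC adjustment).
Retention S: 1000/CN − 10 with CN=95.000 → S = 10/19 ≈ 0.526 in
Ia = 0.2S: 0.2·0.526 = 0.105 in (exactly 2/19)
Excess rainfall: 4.080 − 0.105 = 3.975 in; P > Ia so Q > 0
Q = (1888/475)²/((1888/475) + 10/19) = (3564544/225625)/(2138/475) = 1782272/507775 in ≈ 3.510 in

Q = 1782272/507775 in ≈ 3.510 in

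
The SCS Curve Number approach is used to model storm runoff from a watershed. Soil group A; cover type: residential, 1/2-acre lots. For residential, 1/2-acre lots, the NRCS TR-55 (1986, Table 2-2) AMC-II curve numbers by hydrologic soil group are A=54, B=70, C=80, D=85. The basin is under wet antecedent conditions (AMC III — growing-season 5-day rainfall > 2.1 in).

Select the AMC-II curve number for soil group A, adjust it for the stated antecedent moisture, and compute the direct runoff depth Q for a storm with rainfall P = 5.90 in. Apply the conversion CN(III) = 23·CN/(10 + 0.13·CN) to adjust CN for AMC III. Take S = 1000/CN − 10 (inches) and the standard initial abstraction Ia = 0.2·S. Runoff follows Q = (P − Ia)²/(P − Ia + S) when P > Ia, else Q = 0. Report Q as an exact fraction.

NRCS table: residential, 1/2-acre lots, soil group A → CN(II) = 54
Adjust CN=54 to AMC III: 23·54/(10 + 0.13·54) → 1242 ÷ (851/50) = 2700/37 ≈ 72.973
S = 1000/(2700/37) − 10 = 100/27 in ≈ 3.704 in
Ia = 0.2·(100/27) = 20/27 in ≈ 0.741 in
P − Ia = 5.900 − 0.741 = 1393/270 ≈ 5.159 in (> 0, runoff occurs)
Q: (1393/270)² ÷ (2393/270) = 1940449/646110 in (≈ 3.003 in)

Q = 1940449/646110 in ≈ 3.003 in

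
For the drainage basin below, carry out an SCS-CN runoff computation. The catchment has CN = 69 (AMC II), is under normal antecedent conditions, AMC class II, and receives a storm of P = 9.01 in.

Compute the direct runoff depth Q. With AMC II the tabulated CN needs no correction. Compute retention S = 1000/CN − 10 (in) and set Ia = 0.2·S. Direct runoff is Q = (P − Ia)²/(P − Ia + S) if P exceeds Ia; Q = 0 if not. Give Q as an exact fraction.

AMC II — tabulated CN = 69 applies directly.
Retention S: 1000/CN − 10 with CN=69.000 → S = 310/69 ≈ 4.493 in
Initial abstraction Ia = S/5 = (310/69)/5 = 62/69 ≈ 0.899 in
Excess rainfall: 9.010 − 0.899 = 8.111 in; P > Ia so Q > 0
Q: (55969/6900)² ÷ (86969/6900) = 3132528961/600086100 in (≈ 5.220 in)

Q = 3132528961/600086100 in ≈ 5.220 in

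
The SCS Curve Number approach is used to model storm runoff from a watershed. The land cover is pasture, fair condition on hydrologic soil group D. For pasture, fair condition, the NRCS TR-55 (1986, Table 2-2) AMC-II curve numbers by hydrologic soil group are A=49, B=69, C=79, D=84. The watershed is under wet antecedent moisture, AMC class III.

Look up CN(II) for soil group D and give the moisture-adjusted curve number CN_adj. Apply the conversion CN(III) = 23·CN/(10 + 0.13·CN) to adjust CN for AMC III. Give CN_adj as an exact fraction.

NRCS table: pasture, fair condition, soil group D → CN(II) = 84
Adjust CN=84 to AMC III: 23·84/(10 + 0.13·84) → 1932 ÷ (523/25) = 48300/523 ≈ 92.352

CN_adj = 48300/523 ≈ 92.352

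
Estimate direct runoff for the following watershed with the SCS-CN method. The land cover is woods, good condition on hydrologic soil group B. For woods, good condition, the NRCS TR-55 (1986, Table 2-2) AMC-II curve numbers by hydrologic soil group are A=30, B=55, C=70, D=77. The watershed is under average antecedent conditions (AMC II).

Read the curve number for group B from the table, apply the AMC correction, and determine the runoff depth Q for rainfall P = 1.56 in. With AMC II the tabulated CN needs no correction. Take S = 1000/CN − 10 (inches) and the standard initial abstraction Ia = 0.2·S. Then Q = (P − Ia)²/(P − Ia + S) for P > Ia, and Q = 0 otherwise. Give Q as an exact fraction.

Q = 0 in ≈ 0.000 in

NRCS table: woods, good condition, soil group B → CN(II) = 55
AMC II — tabulated CN = 55 applies directly.
Retention S: 1000/CN − 10 with CN=55.000 → S = 90/11 ≈ 8.182 in
Ia = 0.2·(90/11) = 18/11 in ≈ 1.636 in
P = 1.560 ≤ Ia = 1.636 in: entire storm abstracted, Q = 0.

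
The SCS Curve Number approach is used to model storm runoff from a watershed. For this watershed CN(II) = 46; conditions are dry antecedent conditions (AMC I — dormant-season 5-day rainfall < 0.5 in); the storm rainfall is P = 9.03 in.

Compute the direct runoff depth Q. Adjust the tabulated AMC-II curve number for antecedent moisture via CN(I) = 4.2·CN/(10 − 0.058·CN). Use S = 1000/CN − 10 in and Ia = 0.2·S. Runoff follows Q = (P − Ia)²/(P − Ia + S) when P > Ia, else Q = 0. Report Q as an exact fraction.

CN(I) from CN(II)=46: (4.2·46)/(10 − 0.058·46) = 16100/611 ≈ 26.350
Retention S: 1000/CN − 10 with CN=26.350 → S = 4500/161 ≈ 27.950 in
Initial abstraction Ia = S/5 = (4500/161)/5 = 900/161 ≈ 5.590 in
P − Ia = 9.030 − 5.590 = 55383/16100 ≈ 3.440 in (> 0, runoff occurs)
Q = (55383/16100)²/((55383/16100) + 4500/161) = (3067276689/259210000)/(505383/16100) = 1022425563/2712222100 in ≈ 0.377 in

Q = 1022425563/2712222100 in ≈ 0.377 in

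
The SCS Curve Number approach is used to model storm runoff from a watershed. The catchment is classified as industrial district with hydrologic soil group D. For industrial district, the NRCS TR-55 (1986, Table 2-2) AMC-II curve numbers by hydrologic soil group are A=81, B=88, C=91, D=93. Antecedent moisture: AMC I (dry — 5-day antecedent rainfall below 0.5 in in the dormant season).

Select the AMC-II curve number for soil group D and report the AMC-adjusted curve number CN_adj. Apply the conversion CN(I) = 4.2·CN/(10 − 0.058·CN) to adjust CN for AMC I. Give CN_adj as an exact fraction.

CN_adj = 27900/329 ≈ 84.802

NRCS table: industrial district, soil group D → CN(II) = 93
Adjust CN=93 to AMC I: 4.2·93/(10 − 0.058·93) → (1953/5) ÷ (2303/500) = 27900/329 ≈ 84.802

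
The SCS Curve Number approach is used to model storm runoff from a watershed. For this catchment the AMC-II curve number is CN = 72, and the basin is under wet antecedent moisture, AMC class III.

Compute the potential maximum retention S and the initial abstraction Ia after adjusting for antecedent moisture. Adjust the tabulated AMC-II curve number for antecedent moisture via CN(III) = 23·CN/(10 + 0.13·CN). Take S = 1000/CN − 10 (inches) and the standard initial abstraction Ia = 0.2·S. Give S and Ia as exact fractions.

Wet (AMC III): CN(III) = 23·72/(10 + 0.13·72) = 1656/(484/25) = 10350/121 ≈ 85.537
Max retention: S = 1000/(10350/121) − 10 = 350/207 in (≈ 1.691 in)
Initial abstraction Ia = S/5 = (350/207)/5 = 70/207 ≈ 0.338 in

S = 350/207 in ≈ 1.691 in; Ia = 70/207 in ≈ 0.338 in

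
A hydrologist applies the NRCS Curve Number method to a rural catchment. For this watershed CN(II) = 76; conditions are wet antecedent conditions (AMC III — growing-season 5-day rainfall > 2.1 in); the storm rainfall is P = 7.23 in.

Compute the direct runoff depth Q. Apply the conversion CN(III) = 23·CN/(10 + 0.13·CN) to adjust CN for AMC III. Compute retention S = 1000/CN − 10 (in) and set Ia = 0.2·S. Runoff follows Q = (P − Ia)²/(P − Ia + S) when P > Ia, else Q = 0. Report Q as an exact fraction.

Adjust CN=76 to AMC III: 23·76/(10 + 0.13·76) → 1748 ÷ (497/25) = 43700/497 ≈ 87.928
Max retention: S = 1000/(43700/497) − 10 = 600/437 in (≈ 1.373 in)
Ia = 0.2S: 0.2·1.373 = 0.275 in (exactly 120/437)
P − Ia = 7.230 − 0.275 = 303951/43700 ≈ 6.955 in (> 0, runoff occurs)
Q = (303951/43700)²/((303951/43700) + 600/437) = (92386210401/1909690000)/(363951/43700) = 10265134489/1767184300 in ≈ 5.809 in

Q = 10265134489/1767184300 in ≈ 5.809 in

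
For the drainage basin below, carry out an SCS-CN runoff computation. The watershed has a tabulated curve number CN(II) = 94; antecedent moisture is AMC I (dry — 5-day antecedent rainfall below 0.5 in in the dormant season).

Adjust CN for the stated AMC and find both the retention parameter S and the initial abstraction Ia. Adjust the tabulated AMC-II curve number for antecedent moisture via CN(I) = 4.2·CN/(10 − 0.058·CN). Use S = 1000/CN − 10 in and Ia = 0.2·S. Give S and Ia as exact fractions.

CN(I) from CN(II)=94: (4.2·94)/(10 − 0.058·94) = 32900/379 ≈ 86.807
Max retention: S = 1000/(32900/379) − 10 = 500/329 in (≈ 1.520 in)
Ia = 0.2S: 0.2·1.520 = 0.304 in (exactly 100/329)

S = 500/329 in ≈ 1.520 in; Ia = 100/329 in ≈ 0.304 in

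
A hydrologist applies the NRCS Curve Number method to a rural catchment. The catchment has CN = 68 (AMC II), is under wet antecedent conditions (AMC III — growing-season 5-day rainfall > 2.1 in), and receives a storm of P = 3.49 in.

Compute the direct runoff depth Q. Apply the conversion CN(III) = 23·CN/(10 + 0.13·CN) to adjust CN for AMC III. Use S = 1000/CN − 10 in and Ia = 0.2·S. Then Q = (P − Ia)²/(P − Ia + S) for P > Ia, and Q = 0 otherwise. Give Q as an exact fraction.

Q = 14510370681/7837946900 in ≈ 1.851 in

Wet (AMC III): CN(III) = 23·68/(10 + 0.13·68) = 1564/(471/25) = 39100/471 ≈ 83.015
S = 1000/(39100/471) − 10 = 800/391 in ≈ 2.046 in
Ia = 0.2·(800/391) = 160/391 in ≈ 0.409 in
P − Ia = 3.490 − 0.409 = 120459/39100 ≈ 3.081 in (> 0, runoff occurs)
Q: (120459/39100)² ÷ (200459/39100) = 14510370681/7837946900 in (≈ 1.851 in)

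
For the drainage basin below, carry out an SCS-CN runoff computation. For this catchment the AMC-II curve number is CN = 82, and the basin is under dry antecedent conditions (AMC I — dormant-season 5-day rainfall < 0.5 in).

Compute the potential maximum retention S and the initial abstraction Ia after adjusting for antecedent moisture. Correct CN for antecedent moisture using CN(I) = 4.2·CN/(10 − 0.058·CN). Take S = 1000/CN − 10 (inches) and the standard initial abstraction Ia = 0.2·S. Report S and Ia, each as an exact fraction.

S = 1500/287 in ≈ 5.226 in; Ia = 300/287 in ≈ 1.045 in

CN(I) from CN(II)=82: (4.2·82)/(10 − 0.058·82) = 28700/437 ≈ 65.675
S = 1000/(28700/437) − 10 = 1500/287 in ≈ 5.226 in
Ia = 0.2·(1500/287) = 300/287 in ≈ 1.045 in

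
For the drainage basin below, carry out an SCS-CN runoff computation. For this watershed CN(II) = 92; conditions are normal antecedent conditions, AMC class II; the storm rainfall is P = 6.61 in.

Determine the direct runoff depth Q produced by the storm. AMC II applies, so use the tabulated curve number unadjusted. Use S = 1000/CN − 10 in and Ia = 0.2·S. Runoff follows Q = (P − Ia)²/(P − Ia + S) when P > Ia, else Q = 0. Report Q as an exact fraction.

AMC II — tabulated CN = 92 applies directly.
S = 1000/92 − 10 = 20/23 in ≈ 0.870 in
Ia = 0.2S: 0.2·0.870 = 0.174 in (exactly 4/23)
Since P=6.610 > Ia=0.174: effective rainfall P−Ia = 14803/2300 in
Q: (14803/2300)² ÷ (16803/2300) = 219128809/38646900 in (≈ 5.670 in)

Q = 219128809/38646900 in ≈ 5.670 in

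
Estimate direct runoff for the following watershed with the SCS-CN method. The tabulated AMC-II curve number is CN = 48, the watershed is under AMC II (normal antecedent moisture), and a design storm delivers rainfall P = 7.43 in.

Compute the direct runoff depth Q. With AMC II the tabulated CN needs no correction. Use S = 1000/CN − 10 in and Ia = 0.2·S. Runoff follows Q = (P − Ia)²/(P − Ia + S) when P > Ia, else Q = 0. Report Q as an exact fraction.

CN(II) = 48; AMC II needs no correction.
Retention S: 1000/CN − 10 with CN=48.000 → S = 65/6 ≈ 10.833 in
Ia = 0.2S: 0.2·10.833 = 2.167 in (exactly 13/6)
Excess rainfall: 7.430 − 2.167 = 5.263 in; P > Ia so Q > 0
Runoff Q = (P−Ia)²/(P−Ia+S) = (5.263)²/(5.263+10.833) = 2493241/1448700 ≈ 1.721 in

Q = 2493241/1448700 in ≈ 1.721 in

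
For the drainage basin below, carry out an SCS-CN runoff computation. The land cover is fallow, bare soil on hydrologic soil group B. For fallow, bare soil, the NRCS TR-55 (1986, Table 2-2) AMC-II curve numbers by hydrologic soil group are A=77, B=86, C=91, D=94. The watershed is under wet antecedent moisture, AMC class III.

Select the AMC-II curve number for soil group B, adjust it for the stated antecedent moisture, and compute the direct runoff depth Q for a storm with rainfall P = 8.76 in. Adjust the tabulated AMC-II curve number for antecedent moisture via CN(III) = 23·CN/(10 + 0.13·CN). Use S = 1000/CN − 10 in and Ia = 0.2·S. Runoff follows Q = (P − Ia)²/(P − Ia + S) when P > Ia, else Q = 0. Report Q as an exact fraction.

Q = 45407774281/5701362475 in ≈ 7.964 in

NRCS table: fallow, bare soil, soil group B → CN(II) = 86
CN(III) from CN(II)=86: (23·86)/(10 + 0.13·86) = 98900/1059 ≈ 93.390
S = 1000/(98900/1059) − 10 = 700/989 in ≈ 0.708 in
Initial abstraction Ia = S/5 = (700/989)/5 = 140/989 ≈ 0.142 in
Excess rainfall: 8.760 − 0.142 = 8.618 in; P > Ia so Q > 0
Q: (213091/24725)² ÷ (230591/24725) = 45407774281/5701362475 in (≈ 7.964 in)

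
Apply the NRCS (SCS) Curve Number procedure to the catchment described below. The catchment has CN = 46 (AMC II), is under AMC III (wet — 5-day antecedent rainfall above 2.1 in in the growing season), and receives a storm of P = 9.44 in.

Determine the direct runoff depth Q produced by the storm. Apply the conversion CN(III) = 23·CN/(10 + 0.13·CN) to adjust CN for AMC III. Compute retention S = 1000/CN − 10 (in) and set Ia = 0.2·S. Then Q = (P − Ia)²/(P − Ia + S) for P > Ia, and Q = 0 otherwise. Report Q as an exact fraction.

Q = 3099371584/591302975 in ≈ 5.242 in

CN(III) from CN(II)=46: (23·46)/(10 + 0.13·46) = 52900/799 ≈ 66.208
Retention S: 1000/CN − 10 with CN=66.208 → S = 2700/529 ≈ 5.104 in
Initial abstraction Ia = S/5 = (2700/529)/5 = 540/529 ≈ 1.021 in
P − Ia = 9.440 − 1.021 = 111344/13225 ≈ 8.419 in (> 0, runoff occurs)
Q: (111344/13225)² ÷ (178844/13225) = 3099371584/591302975 in (≈ 5.242 in)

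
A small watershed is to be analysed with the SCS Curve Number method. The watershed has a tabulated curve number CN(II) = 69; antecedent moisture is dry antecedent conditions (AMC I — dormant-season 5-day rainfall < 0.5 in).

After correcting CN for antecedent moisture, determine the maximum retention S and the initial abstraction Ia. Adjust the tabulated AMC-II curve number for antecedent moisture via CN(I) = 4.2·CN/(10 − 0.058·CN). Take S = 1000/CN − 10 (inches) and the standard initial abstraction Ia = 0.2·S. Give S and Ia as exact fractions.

CN(I) from CN(II)=69: (4.2·69)/(10 − 0.058·69) = 144900/2999 ≈ 48.316
Max retention: S = 1000/(144900/2999) − 10 = 15500/1449 in (≈ 10.697 in)
Initial abstraction Ia = S/5 = (15500/1449)/5 = 3100/1449 ≈ 2.139 in

S = 15500/1449 in ≈ 10.697 in; Ia = 3100/1449 in ≈ 2.139 in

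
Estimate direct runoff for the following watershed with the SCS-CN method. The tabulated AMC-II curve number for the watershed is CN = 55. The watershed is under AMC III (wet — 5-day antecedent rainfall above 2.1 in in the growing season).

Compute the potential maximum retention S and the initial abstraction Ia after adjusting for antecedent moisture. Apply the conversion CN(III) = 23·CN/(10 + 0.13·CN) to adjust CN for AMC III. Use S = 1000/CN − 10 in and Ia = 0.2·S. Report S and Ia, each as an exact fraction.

CN(III) from CN(II)=55: (23·55)/(10 + 0.13·55) = 25300/343 ≈ 73.761
S = 1000/(25300/343) − 10 = 900/253 in ≈ 3.557 in
Initial abstraction Ia = S/5 = (900/253)/5 = 180/253 ≈ 0.711 in

S = 900/253 in ≈ 3.557 in; Ia = 180/253 in ≈ 0.711 in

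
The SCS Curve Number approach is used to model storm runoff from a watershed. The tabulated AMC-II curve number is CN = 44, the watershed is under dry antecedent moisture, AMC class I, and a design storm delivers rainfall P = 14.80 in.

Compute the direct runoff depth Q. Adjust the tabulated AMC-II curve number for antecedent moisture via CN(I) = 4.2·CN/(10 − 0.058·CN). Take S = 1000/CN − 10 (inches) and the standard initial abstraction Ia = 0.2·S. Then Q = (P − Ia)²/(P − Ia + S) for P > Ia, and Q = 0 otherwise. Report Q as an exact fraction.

Q = 1039682/531465 in ≈ 1.956 in

Dry (AMC I): CN(I) = 4.2·44/(10 − 0.058·44) = (924/5)/(931/125) = 3300/133 ≈ 24.812
Retention S: 1000/CN − 10 with CN=24.812 → S = 1000/33 ≈ 30.303 in
Ia = 0.2S: 0.2·30.303 = 6.061 in (exactly 200/33)
Since P=14.800 > Ia=6.061: effective rainfall P−Ia = 1442/165 in
Q = (1442/165)²/((1442/165) + 1000/33) = (2079364/27225)/(6442/165) = 1039682/531465 in ≈ 1.956 in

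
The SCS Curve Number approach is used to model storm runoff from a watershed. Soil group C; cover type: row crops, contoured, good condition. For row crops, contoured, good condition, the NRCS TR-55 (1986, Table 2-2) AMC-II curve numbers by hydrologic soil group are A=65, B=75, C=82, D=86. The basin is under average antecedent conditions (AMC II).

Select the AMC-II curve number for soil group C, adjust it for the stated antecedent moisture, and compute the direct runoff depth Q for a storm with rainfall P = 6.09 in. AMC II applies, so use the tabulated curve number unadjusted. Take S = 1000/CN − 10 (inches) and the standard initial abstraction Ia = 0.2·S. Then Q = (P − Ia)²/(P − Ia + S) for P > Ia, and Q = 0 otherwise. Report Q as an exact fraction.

NRCS table: row crops, contoured, good condition, soil group C → CN(II) = 82
Average conditions: CN = 82 (no AMC adjustment).
Max retention: S = 1000/82 − 10 = 90/41 in (≈ 2.195 in)
Initial abstraction Ia = S/5 = (90/41)/5 = 18/41 ≈ 0.439 in
P − Ia = 6.090 − 0.439 = 23169/4100 ≈ 5.651 in (> 0, runoff occurs)
Q = (23169/4100)²/((23169/4100) + 90/41) = (536802561/16810000)/(32169/4100) = 178934187/43964300 in ≈ 4.070 in

Q = 178934187/43964300 in ≈ 4.070 in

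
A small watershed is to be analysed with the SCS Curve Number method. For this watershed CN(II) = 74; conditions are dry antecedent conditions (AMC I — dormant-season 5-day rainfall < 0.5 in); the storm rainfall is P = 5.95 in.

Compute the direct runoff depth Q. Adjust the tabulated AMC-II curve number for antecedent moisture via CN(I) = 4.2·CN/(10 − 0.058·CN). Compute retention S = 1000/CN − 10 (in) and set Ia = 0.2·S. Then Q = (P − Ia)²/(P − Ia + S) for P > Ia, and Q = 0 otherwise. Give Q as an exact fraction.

Q = 4417330369/3053035020 in ≈ 1.447 in

Adjust CN=74 to AMC I: 4.2·74/(10 − 0.058·74) → (1554/5) ÷ (1427/250) = 77700/1427 ≈ 54.450
S = 1000/(77700/1427) − 10 = 6500/777 in ≈ 8.366 in
Ia = 0.2S: 0.2·8.366 = 1.673 in (exactly 1300/777)
Since P=5.950 > Ia=1.673: effective rainfall P−Ia = 66463/15540 in
Q: (66463/15540)² ÷ (196463/15540) = 4417330369/3053035020 in (≈ 1.447 in)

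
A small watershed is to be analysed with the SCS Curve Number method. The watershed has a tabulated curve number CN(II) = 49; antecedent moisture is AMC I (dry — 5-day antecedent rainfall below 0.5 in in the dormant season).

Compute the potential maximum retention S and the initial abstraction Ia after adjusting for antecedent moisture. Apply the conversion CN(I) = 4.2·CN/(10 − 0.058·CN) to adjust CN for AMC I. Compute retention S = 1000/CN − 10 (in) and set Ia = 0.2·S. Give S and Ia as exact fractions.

S = 8500/343 in ≈ 24.781 in; Ia = 1700/343 in ≈ 4.956 in

Dry (AMC I): CN(I) = 4.2·49/(10 − 0.058·49) = (1029/5)/(3579/500) = 34300/1193 ≈ 28.751
Max retention: S = 1000/(34300/1193) − 10 = 8500/343 in (≈ 24.781 in)
Ia = 0.2S: 0.2·24.781 = 4.956 in (exactly 1700/343)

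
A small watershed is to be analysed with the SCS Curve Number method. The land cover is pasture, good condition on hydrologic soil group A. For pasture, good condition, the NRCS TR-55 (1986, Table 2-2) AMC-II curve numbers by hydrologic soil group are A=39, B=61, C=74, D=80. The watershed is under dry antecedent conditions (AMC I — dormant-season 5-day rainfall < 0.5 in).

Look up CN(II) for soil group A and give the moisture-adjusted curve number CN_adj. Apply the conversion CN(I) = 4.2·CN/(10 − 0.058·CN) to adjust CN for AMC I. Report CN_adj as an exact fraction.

CN_adj = 81900/3869 ≈ 21.168

NRCS table: pasture, good condition, soil group A → CN(II) = 39
Dry (AMC I): CN(I) = 4.2·39/(10 − 0.058·39) = (819/5)/(3869/500) = 81900/3869 ≈ 21.168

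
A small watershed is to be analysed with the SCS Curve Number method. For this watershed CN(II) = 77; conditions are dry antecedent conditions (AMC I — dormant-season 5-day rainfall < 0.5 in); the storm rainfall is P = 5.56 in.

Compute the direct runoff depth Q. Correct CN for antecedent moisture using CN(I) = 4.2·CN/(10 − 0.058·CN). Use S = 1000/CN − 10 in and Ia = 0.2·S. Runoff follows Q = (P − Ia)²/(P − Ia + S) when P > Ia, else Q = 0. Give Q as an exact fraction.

Adjust CN=77 to AMC I: 4.2·77/(10 − 0.058·77) → (1617/5) ÷ (2767/500) = 161700/2767 ≈ 58.439
Max retention: S = 1000/(161700/2767) − 10 = 11500/1617 in (≈ 7.112 in)
Ia = 0.2·(11500/1617) = 2300/1617 in ≈ 1.422 in
P − Ia = 5.560 − 1.422 = 167263/40425 ≈ 4.138 in (> 0, runoff occurs)
Runoff Q = (P−Ia)²/(P−Ia+S) = (4.138)²/(4.138+7.112) = 27976911169/18383794275 ≈ 1.522 in

Q = 27976911169/18383794275 in ≈ 1.522 in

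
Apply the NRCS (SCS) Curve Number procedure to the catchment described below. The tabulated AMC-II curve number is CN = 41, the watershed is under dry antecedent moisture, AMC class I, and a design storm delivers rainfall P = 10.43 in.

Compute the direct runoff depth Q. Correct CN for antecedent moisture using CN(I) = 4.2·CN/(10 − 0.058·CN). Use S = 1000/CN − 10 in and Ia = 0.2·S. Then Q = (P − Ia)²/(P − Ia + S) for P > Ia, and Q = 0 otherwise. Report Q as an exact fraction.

Q = 94878168529/280515780300 in ≈ 0.338 in

Dry (AMC I): CN(I) = 4.2·41/(10 − 0.058·41) = (861/5)/(3811/500) = 86100/3811 ≈ 22.592
Max retention: S = 1000/(86100/3811) − 10 = 29500/861 in (≈ 34.262 in)
Ia = 0.2S: 0.2·34.262 = 6.852 in (exactly 5900/861)
Since P=10.430 > Ia=6.852: effective rainfall P−Ia = 308023/86100 in
Q: (308023/86100)² ÷ (3258023/86100) = 94878168529/280515780300 in (≈ 0.338 in)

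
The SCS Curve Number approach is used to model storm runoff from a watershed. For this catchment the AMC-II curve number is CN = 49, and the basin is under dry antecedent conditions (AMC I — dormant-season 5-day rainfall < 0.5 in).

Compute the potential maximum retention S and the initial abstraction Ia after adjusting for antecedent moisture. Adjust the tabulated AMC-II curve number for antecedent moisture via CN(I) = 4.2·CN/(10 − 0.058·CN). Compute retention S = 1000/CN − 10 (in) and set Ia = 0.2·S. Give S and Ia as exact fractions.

S = 8500/343 in ≈ 24.781 in; Ia = 1700/343 in ≈ 4.956 in

Adjust CN=49 to AMC I: 4.2·49/(10 − 0.058·49) → (1029/5) ÷ (3579/500) = 34300/1193 ≈ 28.751
Max retention: S = 1000/(34300/1193) − 10 = 8500/343 in (≈ 24.781 in)
Ia = 0.2·(8500/343) = 1700/343 in ≈ 4.956 in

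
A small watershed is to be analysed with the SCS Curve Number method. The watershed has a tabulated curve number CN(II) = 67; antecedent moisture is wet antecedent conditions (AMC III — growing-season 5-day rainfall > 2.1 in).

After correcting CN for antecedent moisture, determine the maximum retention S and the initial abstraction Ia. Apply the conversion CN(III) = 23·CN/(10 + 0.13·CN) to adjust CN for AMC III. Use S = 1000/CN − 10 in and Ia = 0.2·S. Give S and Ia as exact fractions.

S = 3300/1541 in ≈ 2.141 in; Ia = 660/1541 in ≈ 0.428 in

Wet (AMC III): CN(III) = 23·67/(10 + 0.13·67) = 1541/(1871/100) = 154100/1871 ≈ 82.362
Max retention: S = 1000/(154100/1871) − 10 = 3300/1541 in (≈ 2.141 in)
Ia = 0.2·(3300/1541) = 660/1541 in ≈ 0.428 in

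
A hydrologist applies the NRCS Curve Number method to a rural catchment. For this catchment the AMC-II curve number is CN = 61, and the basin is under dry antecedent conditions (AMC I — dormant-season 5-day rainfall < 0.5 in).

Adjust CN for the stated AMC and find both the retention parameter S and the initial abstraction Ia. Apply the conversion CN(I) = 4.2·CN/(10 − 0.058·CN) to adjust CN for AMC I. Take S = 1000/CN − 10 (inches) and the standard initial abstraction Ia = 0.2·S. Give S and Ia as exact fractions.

S = 6500/427 in ≈ 15.222 in; Ia = 1300/427 in ≈ 3.044 in

Dry (AMC I): CN(I) = 4.2·61/(10 − 0.058·61) = (1281/5)/(3231/500) = 42700/1077 ≈ 39.647
S = 1000/(42700/1077) − 10 = 6500/427 in ≈ 15.222 in
Initial abstraction Ia = S/5 = (6500/427)/5 = 1300/427 ≈ 3.044 in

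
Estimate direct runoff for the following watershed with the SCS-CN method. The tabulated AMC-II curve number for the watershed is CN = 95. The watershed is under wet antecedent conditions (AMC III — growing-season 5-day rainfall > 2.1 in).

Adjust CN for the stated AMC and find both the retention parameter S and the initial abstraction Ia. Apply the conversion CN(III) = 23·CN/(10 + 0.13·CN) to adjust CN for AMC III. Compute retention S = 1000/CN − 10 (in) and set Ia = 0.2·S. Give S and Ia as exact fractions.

S = 100/437 in ≈ 0.229 in; Ia = 20/437 in ≈ 0.046 in

Adjust CN=95 to AMC III: 23·95/(10 + 0.13·95) → 2185 ÷ (447/20) = 43700/447 ≈ 97.763
Max retention: S = 1000/(43700/447) − 10 = 100/437 in (≈ 0.229 in)
Ia = 0.2S: 0.2·0.229 = 0.046 in (exactly 20/437)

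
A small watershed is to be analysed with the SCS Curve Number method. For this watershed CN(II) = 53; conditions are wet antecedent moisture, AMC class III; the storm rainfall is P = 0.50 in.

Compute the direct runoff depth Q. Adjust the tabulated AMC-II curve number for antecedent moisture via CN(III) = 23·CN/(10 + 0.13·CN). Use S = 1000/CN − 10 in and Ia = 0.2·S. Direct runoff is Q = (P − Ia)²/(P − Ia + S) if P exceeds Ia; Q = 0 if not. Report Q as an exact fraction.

Adjust CN=53 to AMC III: 23·53/(10 + 0.13·53) → 1219 ÷ (1689/100) = 121900/1689 ≈ 72.173
Max retention: S = 1000/(121900/1689) − 10 = 4700/1219 in (≈ 3.856 in)
Ia = 0.2S: 0.2·3.856 = 0.771 in (exactly 940/1219)
P = 0.500 ≤ Ia = 0.771 in: entire storm abstracted, Q = 0.

Q = 0 in ≈ 0.000 in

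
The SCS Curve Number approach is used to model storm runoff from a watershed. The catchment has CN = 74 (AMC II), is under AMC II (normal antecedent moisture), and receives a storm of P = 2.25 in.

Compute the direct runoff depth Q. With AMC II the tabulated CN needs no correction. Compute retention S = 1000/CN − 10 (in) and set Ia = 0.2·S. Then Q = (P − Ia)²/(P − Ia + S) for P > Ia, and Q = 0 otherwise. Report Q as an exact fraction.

AMC II — tabulated CN = 74 applies directly.
Max retention: S = 1000/74 − 10 = 130/37 in (≈ 3.514 in)
Ia = 0.2·(130/37) = 26/37 in ≈ 0.703 in
Excess rainfall: 2.250 − 0.703 = 1.547 in; P > Ia so Q > 0
Runoff Q = (P−Ia)²/(P−Ia+S) = (1.547)²/(1.547+3.514) = 52441/110852 ≈ 0.473 in

Q = 52441/110852 in ≈ 0.473 in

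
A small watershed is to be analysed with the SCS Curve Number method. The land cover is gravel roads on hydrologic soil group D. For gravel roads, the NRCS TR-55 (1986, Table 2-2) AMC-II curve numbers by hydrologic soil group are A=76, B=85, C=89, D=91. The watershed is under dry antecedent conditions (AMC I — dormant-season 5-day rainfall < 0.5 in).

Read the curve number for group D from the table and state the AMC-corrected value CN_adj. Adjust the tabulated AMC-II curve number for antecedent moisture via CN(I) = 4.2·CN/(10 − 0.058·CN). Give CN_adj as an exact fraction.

CN_adj = 63700/787 ≈ 80.940

NRCS table: gravel roads, soil group D → CN(II) = 91
Adjust CN=91 to AMC I: 4.2·91/(10 − 0.058·91) → (1911/5) ÷ (2361/500) = 63700/787 ≈ 80.940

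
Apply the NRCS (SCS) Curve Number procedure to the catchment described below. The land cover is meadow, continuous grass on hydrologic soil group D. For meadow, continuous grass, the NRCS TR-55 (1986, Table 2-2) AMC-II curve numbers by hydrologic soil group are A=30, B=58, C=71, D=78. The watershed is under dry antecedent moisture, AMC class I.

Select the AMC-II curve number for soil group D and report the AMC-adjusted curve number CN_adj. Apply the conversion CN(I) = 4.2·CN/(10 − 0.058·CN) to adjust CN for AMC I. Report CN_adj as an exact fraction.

CN_adj = 81900/1369 ≈ 59.825

NRCS table: meadow, continuous grass, soil group D → CN(II) = 78
Dry (AMC I): CN(I) = 4.2·78/(10 − 0.058·78) = (1638/5)/(1369/250) = 81900/1369 ≈ 59.825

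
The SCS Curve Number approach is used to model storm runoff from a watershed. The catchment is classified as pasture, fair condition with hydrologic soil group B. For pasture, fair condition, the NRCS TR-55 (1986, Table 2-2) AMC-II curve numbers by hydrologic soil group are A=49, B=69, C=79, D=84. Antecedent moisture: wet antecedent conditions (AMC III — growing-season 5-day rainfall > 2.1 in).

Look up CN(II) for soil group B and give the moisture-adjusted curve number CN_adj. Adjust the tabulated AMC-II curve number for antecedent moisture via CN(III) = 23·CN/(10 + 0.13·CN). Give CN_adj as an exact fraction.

CN_adj = 158700/1897 ≈ 83.658

NRCS table: pasture, fair condition, soil group B → CN(II) = 69
Wet (AMC III): CN(III) = 23·69/(10 + 0.13·69) = 1587/(1897/100) = 158700/1897 ≈ 83.658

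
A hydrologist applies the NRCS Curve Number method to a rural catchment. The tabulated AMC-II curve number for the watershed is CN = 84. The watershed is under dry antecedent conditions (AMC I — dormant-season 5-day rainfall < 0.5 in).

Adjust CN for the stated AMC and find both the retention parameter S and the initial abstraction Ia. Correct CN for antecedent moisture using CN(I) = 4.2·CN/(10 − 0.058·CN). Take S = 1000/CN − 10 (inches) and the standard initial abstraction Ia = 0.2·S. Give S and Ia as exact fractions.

Adjust CN=84 to AMC I: 4.2·84/(10 − 0.058·84) → (1764/5) ÷ (641/125) = 44100/641 ≈ 68.799
Max retention: S = 1000/(44100/641) − 10 = 2000/441 in (≈ 4.535 in)
Initial abstraction Ia = S/5 = (2000/441)/5 = 400/441 ≈ 0.907 in

S = 2000/441 in ≈ 4.535 in; Ia = 400/441 in ≈ 0.907 in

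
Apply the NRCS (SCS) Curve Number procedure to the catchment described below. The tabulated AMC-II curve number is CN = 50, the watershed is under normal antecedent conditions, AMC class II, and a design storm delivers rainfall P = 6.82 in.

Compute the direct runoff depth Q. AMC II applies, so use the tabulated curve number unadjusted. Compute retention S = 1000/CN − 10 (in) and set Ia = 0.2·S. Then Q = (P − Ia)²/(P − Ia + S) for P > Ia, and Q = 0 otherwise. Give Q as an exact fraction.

Average conditions: CN = 50 (no AMC adjustment).
Max retention: S = 1000/50 − 10 = 10 in (≈ 10.000 in)
Ia = 0.2S: 0.2·10.000 = 2.000 in (exactly 2)
Excess rainfall: 6.820 − 2.000 = 4.820 in; P > Ia so Q > 0
Q = (241/50)²/((241/50) + 10) = (58081/2500)/(741/50) = 58081/37050 in ≈ 1.568 in

Q = 58081/37050 in ≈ 1.568 in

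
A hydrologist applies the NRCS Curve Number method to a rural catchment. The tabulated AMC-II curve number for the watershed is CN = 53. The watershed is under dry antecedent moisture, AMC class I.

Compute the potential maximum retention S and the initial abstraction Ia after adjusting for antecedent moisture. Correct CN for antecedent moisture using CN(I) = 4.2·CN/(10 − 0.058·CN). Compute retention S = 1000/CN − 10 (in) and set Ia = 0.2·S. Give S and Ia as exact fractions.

Dry (AMC I): CN(I) = 4.2·53/(10 − 0.058·53) = (1113/5)/(3463/500) = 111300/3463 ≈ 32.140
S = 1000/(111300/3463) − 10 = 23500/1113 in ≈ 21.114 in
Ia = 0.2·(23500/1113) = 4700/1113 in ≈ 4.223 in

S = 23500/1113 in ≈ 21.114 in; Ia = 4700/1113 in ≈ 4.223 in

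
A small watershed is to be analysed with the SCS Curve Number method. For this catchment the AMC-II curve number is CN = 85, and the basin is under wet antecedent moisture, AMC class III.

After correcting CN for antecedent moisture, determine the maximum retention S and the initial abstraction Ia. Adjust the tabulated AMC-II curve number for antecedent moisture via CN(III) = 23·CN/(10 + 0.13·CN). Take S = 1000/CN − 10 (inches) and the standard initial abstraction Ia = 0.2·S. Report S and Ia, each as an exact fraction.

S = 300/391 in ≈ 0.767 in; Ia = 60/391 in ≈ 0.153 in

Adjust CN=85 to AMC III: 23·85/(10 + 0.13·85) → 1955 ÷ (421/20) = 39100/421 ≈ 92.874
Retention S: 1000/CN − 10 with CN=92.874 → S = 300/391 ≈ 0.767 in
Ia = 0.2S: 0.2·0.767 = 0.153 in (exactly 60/391)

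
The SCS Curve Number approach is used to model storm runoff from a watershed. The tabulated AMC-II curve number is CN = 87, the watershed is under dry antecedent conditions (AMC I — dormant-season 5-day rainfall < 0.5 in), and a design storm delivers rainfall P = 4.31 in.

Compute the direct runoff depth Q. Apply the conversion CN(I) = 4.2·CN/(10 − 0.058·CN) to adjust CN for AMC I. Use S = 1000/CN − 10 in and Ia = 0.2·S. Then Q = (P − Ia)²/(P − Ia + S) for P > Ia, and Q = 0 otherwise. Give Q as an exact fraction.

Dry (AMC I): CN(I) = 4.2·87/(10 − 0.058·87) = (1827/5)/(2477/500) = 182700/2477 ≈ 73.759
S = 1000/(182700/2477) − 10 = 6500/1827 in ≈ 3.558 in
Ia = 0.2S: 0.2·3.558 = 0.712 in (exactly 1300/1827)
Excess rainfall: 4.310 − 0.712 = 3.598 in; P > Ia so Q > 0
Q = (657437/182700)²/((657437/182700) + 6500/1827) = (432223408969/33379290000)/(1307437/182700) = 432223408969/238868739900 in ≈ 1.809 in

Q = 432223408969/238868739900 in ≈ 1.809 in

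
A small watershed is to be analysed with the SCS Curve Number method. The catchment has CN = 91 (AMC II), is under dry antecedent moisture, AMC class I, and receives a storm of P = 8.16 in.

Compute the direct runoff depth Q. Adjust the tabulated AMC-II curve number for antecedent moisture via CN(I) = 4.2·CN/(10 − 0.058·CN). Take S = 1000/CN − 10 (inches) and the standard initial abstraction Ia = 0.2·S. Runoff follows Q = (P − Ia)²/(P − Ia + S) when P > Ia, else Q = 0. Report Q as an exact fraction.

Q = 416486464/70754775 in ≈ 5.886 in

Dry (AMC I): CN(I) = 4.2·91/(10 − 0.058·91) = (1911/5)/(2361/500) = 63700/787 ≈ 80.940
Retention S: 1000/CN − 10 with CN=80.940 → S = 1500/637 ≈ 2.355 in
Ia = 0.2S: 0.2·2.355 = 0.471 in (exactly 300/637)
Since P=8.160 > Ia=0.471: effective rainfall P−Ia = 122448/15925 in
Q = (122448/15925)²/((122448/15925) + 1500/637) = (14993512704/253605625)/(159948/15925) = 416486464/70754775 in ≈ 5.886 in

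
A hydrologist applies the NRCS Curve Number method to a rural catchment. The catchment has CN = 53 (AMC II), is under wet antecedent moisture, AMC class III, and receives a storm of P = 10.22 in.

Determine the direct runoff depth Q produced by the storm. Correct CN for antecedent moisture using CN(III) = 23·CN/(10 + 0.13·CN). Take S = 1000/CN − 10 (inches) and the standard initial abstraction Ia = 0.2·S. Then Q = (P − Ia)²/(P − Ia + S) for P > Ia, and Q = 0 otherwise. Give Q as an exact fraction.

Q = 331671176281/49424903550 in ≈ 6.711 in

Wet (AMC III): CN(III) = 23·53/(10 + 0.13·53) = 1219/(1689/100) = 121900/1689 ≈ 72.173
S = 1000/(121900/1689) − 10 = 4700/1219 in ≈ 3.856 in
Ia = 0.2·(4700/1219) = 940/1219 in ≈ 0.771 in
P − Ia = 10.220 − 0.771 = 575909/60950 ≈ 9.449 in (> 0, runoff occurs)
Q: (575909/60950)² ÷ (810909/60950) = 331671176281/49424903550 in (≈ 6.711 in)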